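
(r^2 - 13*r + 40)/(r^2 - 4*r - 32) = (r - 5)/(r + 4)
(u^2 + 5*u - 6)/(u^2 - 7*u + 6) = (u + 6)/(u - 6)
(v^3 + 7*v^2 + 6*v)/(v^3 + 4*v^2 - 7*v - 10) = v*(v + 6)/(v^2 + 3*v - 10)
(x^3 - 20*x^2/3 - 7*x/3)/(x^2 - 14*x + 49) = x*(3*x + 1)/(3*(x - 7))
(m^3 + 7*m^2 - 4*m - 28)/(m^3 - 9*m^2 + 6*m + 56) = (m^2 + 5*m - 14)/(m^2 - 11*m + 28)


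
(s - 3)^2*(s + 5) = s^3 - s^2 - 21*s + 45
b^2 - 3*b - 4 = (b - 4)*(b + 1)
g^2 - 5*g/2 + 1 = (g - 2)*(g - 1/2)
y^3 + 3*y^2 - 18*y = y*(y - 3)*(y + 6)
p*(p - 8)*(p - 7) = p^3 - 15*p^2 + 56*p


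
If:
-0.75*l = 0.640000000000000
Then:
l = -0.85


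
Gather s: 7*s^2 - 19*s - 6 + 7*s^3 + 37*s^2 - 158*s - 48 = 7*s^3 + 44*s^2 - 177*s - 54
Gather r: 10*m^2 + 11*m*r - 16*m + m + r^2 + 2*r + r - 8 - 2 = 10*m^2 - 15*m + r^2 + r*(11*m + 3) - 10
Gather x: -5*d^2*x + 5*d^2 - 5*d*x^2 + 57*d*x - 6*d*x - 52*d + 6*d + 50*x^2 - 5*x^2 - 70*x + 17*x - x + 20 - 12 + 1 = 5*d^2 - 46*d + x^2*(45 - 5*d) + x*(-5*d^2 + 51*d - 54) + 9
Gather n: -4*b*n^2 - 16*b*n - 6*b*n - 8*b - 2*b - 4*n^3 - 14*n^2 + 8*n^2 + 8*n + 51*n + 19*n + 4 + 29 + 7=-10*b - 4*n^3 + n^2*(-4*b - 6) + n*(78 - 22*b) + 40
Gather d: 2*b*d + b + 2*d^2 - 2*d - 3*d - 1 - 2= b + 2*d^2 + d*(2*b - 5) - 3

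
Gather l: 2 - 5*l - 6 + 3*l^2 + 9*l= 3*l^2 + 4*l - 4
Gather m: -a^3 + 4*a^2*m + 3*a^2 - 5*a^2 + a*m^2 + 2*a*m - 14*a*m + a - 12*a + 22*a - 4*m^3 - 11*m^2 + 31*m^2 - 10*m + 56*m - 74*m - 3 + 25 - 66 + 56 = -a^3 - 2*a^2 + 11*a - 4*m^3 + m^2*(a + 20) + m*(4*a^2 - 12*a - 28) + 12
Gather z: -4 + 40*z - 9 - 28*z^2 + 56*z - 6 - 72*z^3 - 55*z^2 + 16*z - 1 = -72*z^3 - 83*z^2 + 112*z - 20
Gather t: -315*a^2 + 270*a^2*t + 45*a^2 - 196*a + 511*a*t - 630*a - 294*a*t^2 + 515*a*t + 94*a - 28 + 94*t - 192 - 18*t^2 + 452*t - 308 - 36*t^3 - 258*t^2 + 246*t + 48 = -270*a^2 - 732*a - 36*t^3 + t^2*(-294*a - 276) + t*(270*a^2 + 1026*a + 792) - 480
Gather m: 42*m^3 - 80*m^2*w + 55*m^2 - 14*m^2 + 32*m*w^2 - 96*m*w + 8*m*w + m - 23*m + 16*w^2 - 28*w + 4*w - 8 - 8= 42*m^3 + m^2*(41 - 80*w) + m*(32*w^2 - 88*w - 22) + 16*w^2 - 24*w - 16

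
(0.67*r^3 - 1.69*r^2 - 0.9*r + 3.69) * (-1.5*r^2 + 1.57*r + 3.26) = -1.005*r^5 + 3.5869*r^4 + 0.8809*r^3 - 12.4574*r^2 + 2.8593*r + 12.0294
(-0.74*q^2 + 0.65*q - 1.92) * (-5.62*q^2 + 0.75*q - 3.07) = 4.1588*q^4 - 4.208*q^3 + 13.5497*q^2 - 3.4355*q + 5.8944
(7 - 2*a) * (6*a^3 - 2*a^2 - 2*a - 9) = -12*a^4 + 46*a^3 - 10*a^2 + 4*a - 63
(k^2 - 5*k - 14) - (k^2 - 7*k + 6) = 2*k - 20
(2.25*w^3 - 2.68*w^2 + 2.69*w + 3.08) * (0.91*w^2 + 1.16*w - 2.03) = 2.0475*w^5 + 0.1712*w^4 - 5.2284*w^3 + 11.3636*w^2 - 1.8879*w - 6.2524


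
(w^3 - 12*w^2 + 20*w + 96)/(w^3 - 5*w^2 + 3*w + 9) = (w^3 - 12*w^2 + 20*w + 96)/(w^3 - 5*w^2 + 3*w + 9)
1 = 1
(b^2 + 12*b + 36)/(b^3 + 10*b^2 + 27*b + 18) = (b + 6)/(b^2 + 4*b + 3)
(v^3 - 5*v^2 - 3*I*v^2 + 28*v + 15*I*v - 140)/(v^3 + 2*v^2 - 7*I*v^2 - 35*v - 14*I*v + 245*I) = (v + 4*I)/(v + 7)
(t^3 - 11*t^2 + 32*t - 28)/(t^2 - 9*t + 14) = t - 2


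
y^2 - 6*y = y*(y - 6)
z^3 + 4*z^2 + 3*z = z*(z + 1)*(z + 3)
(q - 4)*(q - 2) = q^2 - 6*q + 8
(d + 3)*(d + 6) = d^2 + 9*d + 18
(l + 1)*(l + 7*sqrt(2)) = l^2 + l + 7*sqrt(2)*l + 7*sqrt(2)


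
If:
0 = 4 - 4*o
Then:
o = 1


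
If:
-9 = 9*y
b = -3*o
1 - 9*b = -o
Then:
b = 3/28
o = -1/28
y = -1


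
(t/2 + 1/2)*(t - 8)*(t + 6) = t^3/2 - t^2/2 - 25*t - 24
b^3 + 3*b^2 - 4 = (b - 1)*(b + 2)^2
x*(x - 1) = x^2 - x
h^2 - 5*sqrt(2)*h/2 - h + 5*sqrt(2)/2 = (h - 1)*(h - 5*sqrt(2)/2)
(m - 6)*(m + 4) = m^2 - 2*m - 24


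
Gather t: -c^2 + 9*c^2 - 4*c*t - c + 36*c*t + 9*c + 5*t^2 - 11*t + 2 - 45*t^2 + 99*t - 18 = 8*c^2 + 8*c - 40*t^2 + t*(32*c + 88) - 16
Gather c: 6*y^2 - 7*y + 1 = 6*y^2 - 7*y + 1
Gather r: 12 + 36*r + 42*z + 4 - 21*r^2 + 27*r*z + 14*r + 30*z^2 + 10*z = -21*r^2 + r*(27*z + 50) + 30*z^2 + 52*z + 16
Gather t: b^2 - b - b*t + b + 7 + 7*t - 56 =b^2 + t*(7 - b) - 49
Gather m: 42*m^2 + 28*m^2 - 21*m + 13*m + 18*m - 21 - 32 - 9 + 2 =70*m^2 + 10*m - 60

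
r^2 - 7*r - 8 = (r - 8)*(r + 1)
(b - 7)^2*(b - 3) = b^3 - 17*b^2 + 91*b - 147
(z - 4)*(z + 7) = z^2 + 3*z - 28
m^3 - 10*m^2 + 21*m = m*(m - 7)*(m - 3)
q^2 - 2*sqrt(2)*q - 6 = (q - 3*sqrt(2))*(q + sqrt(2))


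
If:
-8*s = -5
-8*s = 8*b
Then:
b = -5/8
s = 5/8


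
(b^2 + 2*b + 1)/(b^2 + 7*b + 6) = (b + 1)/(b + 6)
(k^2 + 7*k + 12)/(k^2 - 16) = (k + 3)/(k - 4)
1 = 1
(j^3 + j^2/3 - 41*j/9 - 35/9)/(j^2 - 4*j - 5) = (9*j^2 - 6*j - 35)/(9*(j - 5))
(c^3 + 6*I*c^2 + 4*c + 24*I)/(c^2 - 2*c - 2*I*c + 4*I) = (c^2 + 8*I*c - 12)/(c - 2)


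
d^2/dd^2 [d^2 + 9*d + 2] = 2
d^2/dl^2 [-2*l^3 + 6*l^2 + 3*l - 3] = 12 - 12*l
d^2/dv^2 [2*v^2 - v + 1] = 4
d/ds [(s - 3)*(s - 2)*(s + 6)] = 3*s^2 + 2*s - 24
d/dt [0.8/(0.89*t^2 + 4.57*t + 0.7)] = (-1.424*t - 3.656)/(0.89*t^2 + 4.57*t + 0.7)^2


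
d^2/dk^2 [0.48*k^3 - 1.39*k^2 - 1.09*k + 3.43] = 2.88*k - 2.78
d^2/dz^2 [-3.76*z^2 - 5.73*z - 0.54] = -7.52000000000000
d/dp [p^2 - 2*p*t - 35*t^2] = 2*p - 2*t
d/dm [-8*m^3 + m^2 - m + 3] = -24*m^2 + 2*m - 1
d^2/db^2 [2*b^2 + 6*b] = 4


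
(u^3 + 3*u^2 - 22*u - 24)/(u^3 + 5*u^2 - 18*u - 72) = (u + 1)/(u + 3)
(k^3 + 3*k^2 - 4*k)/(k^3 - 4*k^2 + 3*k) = (k + 4)/(k - 3)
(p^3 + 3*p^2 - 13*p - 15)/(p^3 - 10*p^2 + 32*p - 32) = (p^3 + 3*p^2 - 13*p - 15)/(p^3 - 10*p^2 + 32*p - 32)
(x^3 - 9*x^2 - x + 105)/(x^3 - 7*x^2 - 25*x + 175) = (x + 3)/(x + 5)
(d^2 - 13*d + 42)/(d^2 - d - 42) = (d - 6)/(d + 6)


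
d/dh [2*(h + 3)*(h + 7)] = 4*h + 20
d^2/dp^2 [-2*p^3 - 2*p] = -12*p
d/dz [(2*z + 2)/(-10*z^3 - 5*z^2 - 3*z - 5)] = 2*(20*z^3 + 35*z^2 + 10*z - 2)/(100*z^6 + 100*z^5 + 85*z^4 + 130*z^3 + 59*z^2 + 30*z + 25)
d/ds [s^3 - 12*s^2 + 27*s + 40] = 3*s^2 - 24*s + 27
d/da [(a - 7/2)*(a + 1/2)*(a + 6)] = 3*a^2 + 6*a - 79/4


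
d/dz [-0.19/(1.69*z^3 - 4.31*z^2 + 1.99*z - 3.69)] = (0.9633*z^2 - 1.6378*z + 0.3781)/(1.69*z^3 - 4.31*z^2 + 1.99*z - 3.69)^2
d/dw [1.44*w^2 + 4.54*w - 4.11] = 2.88*w + 4.54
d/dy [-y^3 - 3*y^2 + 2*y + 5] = -3*y^2 - 6*y + 2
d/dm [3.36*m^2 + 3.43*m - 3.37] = 6.72*m + 3.43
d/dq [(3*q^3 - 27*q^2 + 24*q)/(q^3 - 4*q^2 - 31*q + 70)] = 3*(5*q^4 - 78*q^3 + 521*q^2 - 1260*q + 560)/(q^6 - 8*q^5 - 46*q^4 + 388*q^3 + 401*q^2 - 4340*q + 4900)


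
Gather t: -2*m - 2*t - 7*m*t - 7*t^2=-2*m - 7*t^2 + t*(-7*m - 2)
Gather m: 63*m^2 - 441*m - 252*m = 63*m^2 - 693*m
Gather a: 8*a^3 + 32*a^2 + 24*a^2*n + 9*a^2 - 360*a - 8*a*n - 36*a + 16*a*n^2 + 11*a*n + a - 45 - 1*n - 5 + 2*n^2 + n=8*a^3 + a^2*(24*n + 41) + a*(16*n^2 + 3*n - 395) + 2*n^2 - 50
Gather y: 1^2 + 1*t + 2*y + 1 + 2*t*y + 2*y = t + y*(2*t + 4) + 2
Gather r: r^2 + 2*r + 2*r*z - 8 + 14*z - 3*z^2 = r^2 + r*(2*z + 2) - 3*z^2 + 14*z - 8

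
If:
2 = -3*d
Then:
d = -2/3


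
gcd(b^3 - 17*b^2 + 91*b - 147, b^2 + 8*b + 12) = 1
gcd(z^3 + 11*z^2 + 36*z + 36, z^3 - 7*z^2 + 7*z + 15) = 1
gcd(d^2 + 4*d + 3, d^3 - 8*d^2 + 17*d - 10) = 1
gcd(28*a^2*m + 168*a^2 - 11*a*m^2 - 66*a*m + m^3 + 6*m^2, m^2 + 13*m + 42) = m + 6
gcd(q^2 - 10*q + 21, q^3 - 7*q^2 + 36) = q - 3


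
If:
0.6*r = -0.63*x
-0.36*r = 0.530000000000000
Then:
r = -1.47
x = 1.40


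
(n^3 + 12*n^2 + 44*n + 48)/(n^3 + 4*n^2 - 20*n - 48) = (n + 4)/(n - 4)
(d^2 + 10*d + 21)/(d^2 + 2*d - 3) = (d + 7)/(d - 1)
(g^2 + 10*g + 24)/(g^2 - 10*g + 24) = (g^2 + 10*g + 24)/(g^2 - 10*g + 24)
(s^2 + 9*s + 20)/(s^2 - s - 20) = (s + 5)/(s - 5)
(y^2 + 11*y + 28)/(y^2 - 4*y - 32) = (y + 7)/(y - 8)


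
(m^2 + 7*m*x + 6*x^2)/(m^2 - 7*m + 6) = (m^2 + 7*m*x + 6*x^2)/(m^2 - 7*m + 6)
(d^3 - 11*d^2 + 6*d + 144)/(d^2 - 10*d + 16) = (d^2 - 3*d - 18)/(d - 2)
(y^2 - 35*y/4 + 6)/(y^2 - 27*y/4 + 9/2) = (y - 8)/(y - 6)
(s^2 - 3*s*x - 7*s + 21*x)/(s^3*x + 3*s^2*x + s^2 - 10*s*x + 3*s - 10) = (s^2 - 3*s*x - 7*s + 21*x)/(s^3*x + 3*s^2*x + s^2 - 10*s*x + 3*s - 10)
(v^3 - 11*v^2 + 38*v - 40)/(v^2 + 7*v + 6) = (v^3 - 11*v^2 + 38*v - 40)/(v^2 + 7*v + 6)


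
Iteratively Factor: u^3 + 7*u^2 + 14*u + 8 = (u + 4)*(u^2 + 3*u + 2) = (u + 1)*(u + 4)*(u + 2)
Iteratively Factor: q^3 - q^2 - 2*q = (q)*(q^2 - q - 2) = q*(q - 2)*(q + 1)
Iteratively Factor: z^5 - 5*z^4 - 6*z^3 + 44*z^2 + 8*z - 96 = (z - 2)*(z^4 - 3*z^3 - 12*z^2 + 20*z + 48) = (z - 2)*(z + 2)*(z^3 - 5*z^2 - 2*z + 24) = (z - 3)*(z - 2)*(z + 2)*(z^2 - 2*z - 8) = (z - 4)*(z - 3)*(z - 2)*(z + 2)*(z + 2)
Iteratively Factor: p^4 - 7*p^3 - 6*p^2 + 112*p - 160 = (p + 4)*(p^3 - 11*p^2 + 38*p - 40) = (p - 2)*(p + 4)*(p^2 - 9*p + 20) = (p - 4)*(p - 2)*(p + 4)*(p - 5)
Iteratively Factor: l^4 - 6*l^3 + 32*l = (l - 4)*(l^3 - 2*l^2 - 8*l) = l*(l - 4)*(l^2 - 2*l - 8) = l*(l - 4)*(l + 2)*(l - 4)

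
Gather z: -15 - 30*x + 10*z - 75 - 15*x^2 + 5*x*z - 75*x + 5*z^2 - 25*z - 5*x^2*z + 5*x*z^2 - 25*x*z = -15*x^2 - 105*x + z^2*(5*x + 5) + z*(-5*x^2 - 20*x - 15) - 90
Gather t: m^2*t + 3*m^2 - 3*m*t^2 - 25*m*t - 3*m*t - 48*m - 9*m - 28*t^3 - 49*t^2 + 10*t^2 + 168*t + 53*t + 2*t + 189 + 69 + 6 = 3*m^2 - 57*m - 28*t^3 + t^2*(-3*m - 39) + t*(m^2 - 28*m + 223) + 264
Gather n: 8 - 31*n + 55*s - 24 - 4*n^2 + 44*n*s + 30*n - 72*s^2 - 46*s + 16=-4*n^2 + n*(44*s - 1) - 72*s^2 + 9*s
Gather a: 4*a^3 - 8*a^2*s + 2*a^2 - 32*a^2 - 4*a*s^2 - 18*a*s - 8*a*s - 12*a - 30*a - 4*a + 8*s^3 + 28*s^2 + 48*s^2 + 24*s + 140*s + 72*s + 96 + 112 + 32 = 4*a^3 + a^2*(-8*s - 30) + a*(-4*s^2 - 26*s - 46) + 8*s^3 + 76*s^2 + 236*s + 240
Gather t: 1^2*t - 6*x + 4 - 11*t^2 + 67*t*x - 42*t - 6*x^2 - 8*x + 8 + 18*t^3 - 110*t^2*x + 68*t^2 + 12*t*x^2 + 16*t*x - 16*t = 18*t^3 + t^2*(57 - 110*x) + t*(12*x^2 + 83*x - 57) - 6*x^2 - 14*x + 12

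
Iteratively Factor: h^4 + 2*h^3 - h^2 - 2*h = (h + 1)*(h^3 + h^2 - 2*h) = (h - 1)*(h + 1)*(h^2 + 2*h) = h*(h - 1)*(h + 1)*(h + 2)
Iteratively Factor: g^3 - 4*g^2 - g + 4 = (g + 1)*(g^2 - 5*g + 4) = (g - 4)*(g + 1)*(g - 1)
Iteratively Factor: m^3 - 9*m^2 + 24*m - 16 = (m - 4)*(m^2 - 5*m + 4) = (m - 4)*(m - 1)*(m - 4)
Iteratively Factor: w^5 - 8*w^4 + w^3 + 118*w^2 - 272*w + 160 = (w - 1)*(w^4 - 7*w^3 - 6*w^2 + 112*w - 160) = (w - 2)*(w - 1)*(w^3 - 5*w^2 - 16*w + 80) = (w - 5)*(w - 2)*(w - 1)*(w^2 - 16) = (w - 5)*(w - 4)*(w - 2)*(w - 1)*(w + 4)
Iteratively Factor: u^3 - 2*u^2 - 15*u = (u - 5)*(u^2 + 3*u) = u*(u - 5)*(u + 3)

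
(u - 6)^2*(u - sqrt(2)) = u^3 - 12*u^2 - sqrt(2)*u^2 + 12*sqrt(2)*u + 36*u - 36*sqrt(2)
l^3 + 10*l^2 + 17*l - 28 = (l - 1)*(l + 4)*(l + 7)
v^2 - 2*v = v*(v - 2)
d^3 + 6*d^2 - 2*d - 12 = (d + 6)*(d - sqrt(2))*(d + sqrt(2))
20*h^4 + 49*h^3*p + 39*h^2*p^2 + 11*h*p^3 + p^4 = (h + p)^2*(4*h + p)*(5*h + p)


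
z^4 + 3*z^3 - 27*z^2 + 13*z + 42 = (z - 3)*(z - 2)*(z + 1)*(z + 7)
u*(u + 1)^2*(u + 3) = u^4 + 5*u^3 + 7*u^2 + 3*u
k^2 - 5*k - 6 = (k - 6)*(k + 1)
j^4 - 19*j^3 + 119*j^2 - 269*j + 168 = (j - 8)*(j - 7)*(j - 3)*(j - 1)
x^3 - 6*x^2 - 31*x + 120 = (x - 8)*(x - 3)*(x + 5)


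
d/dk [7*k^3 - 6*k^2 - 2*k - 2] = 21*k^2 - 12*k - 2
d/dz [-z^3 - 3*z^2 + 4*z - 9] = -3*z^2 - 6*z + 4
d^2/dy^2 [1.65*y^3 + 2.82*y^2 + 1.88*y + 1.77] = 9.9*y + 5.64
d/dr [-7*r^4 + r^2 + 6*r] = -28*r^3 + 2*r + 6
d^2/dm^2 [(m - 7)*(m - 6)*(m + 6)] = 6*m - 14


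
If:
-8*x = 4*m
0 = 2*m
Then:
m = 0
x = 0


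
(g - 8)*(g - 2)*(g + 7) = g^3 - 3*g^2 - 54*g + 112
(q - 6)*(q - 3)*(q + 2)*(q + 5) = q^4 - 2*q^3 - 35*q^2 + 36*q + 180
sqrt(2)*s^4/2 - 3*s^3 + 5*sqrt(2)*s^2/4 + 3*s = s*(s - 2*sqrt(2))*(s - 3*sqrt(2)/2)*(sqrt(2)*s/2 + 1/2)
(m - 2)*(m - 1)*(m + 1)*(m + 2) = m^4 - 5*m^2 + 4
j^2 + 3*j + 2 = (j + 1)*(j + 2)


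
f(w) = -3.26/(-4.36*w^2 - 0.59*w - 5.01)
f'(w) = -3.26*(8.72*w + 0.59)/(-4.36*w^2 - 0.59*w - 5.01)^2 = (-28.4272*w - 1.9234)/(4.36*w^2 + 0.59*w + 5.01)^2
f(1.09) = 0.30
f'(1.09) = -0.28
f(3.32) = 0.06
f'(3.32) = -0.03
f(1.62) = 0.19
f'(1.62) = -0.16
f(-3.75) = 0.05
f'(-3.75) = 0.03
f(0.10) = 0.64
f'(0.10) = -0.18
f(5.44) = 0.02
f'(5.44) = -0.01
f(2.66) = 0.09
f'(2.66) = -0.06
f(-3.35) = 0.06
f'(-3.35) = 0.03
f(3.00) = 0.07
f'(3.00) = -0.04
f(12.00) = 0.01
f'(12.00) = -0.00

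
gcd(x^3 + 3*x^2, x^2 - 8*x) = x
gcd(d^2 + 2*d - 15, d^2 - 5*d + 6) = d - 3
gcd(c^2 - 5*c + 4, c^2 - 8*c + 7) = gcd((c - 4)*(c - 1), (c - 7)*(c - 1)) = c - 1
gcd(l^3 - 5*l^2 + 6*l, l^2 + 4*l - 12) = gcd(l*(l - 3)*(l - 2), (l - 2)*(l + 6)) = l - 2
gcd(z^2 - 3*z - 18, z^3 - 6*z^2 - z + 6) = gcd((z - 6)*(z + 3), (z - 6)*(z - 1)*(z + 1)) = z - 6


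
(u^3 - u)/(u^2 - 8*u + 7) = u*(u + 1)/(u - 7)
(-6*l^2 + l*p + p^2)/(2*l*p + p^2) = (-6*l^2 + l*p + p^2)/(p*(2*l + p))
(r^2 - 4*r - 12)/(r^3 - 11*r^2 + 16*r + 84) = 1/(r - 7)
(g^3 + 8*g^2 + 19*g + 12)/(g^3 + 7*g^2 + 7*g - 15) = (g^2 + 5*g + 4)/(g^2 + 4*g - 5)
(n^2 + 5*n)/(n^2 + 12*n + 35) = n/(n + 7)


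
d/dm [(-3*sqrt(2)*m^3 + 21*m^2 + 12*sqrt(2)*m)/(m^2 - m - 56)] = 3*(-m*(2*m - 1)*(-sqrt(2)*m^2 + 7*m + 4*sqrt(2)) + (-m^2 + m + 56)*(3*sqrt(2)*m^2 - 14*m - 4*sqrt(2)))/(-m^2 + m + 56)^2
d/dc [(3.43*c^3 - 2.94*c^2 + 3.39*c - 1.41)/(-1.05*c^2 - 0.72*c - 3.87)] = (-3.6015*c^4 - 4.9392*c^3 - 34.146*c^2 + 19.7946*c - 14.1345)/(1.1025*c^4 + 1.512*c^3 + 8.6454*c^2 + 5.5728*c + 14.9769)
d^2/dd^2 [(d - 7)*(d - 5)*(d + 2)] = 6*d - 20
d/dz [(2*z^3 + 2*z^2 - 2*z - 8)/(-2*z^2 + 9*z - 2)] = 2*(-2*z^4 + 18*z^3 + z^2 - 20*z + 38)/(4*z^4 - 36*z^3 + 89*z^2 - 36*z + 4)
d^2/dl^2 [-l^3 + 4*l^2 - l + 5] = 8 - 6*l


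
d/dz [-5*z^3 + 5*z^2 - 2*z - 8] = -15*z^2 + 10*z - 2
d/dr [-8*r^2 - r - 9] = -16*r - 1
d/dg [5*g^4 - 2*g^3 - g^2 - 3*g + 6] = 20*g^3 - 6*g^2 - 2*g - 3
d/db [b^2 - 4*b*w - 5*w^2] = 2*b - 4*w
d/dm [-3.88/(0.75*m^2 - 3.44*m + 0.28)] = (5.82*m - 13.3472)/(0.75*m^2 - 3.44*m + 0.28)^2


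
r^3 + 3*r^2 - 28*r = r*(r - 4)*(r + 7)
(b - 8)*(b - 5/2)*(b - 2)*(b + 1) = b^4 - 23*b^3/2 + 57*b^2/2 + b - 40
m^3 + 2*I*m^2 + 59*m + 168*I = (m - 8*I)*(m + 3*I)*(m + 7*I)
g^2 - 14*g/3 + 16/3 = (g - 8/3)*(g - 2)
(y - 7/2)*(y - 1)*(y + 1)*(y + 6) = y^4 + 5*y^3/2 - 22*y^2 - 5*y/2 + 21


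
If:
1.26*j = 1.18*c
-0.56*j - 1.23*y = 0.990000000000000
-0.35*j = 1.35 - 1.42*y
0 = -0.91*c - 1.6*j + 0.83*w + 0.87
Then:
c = -2.67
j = -2.50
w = -8.80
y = 0.33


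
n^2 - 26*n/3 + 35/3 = (n - 7)*(n - 5/3)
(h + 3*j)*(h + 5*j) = h^2 + 8*h*j + 15*j^2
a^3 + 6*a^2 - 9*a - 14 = (a - 2)*(a + 1)*(a + 7)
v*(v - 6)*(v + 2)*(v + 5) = v^4 + v^3 - 32*v^2 - 60*v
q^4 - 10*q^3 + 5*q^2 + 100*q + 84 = (q - 7)*(q - 6)*(q + 1)*(q + 2)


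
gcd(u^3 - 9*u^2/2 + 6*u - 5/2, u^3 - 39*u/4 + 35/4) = u^2 - 7*u/2 + 5/2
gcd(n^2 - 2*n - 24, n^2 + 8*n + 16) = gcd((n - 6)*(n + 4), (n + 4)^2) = n + 4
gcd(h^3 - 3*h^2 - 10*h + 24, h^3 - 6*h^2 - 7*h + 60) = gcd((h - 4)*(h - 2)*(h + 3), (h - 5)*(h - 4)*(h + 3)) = h^2 - h - 12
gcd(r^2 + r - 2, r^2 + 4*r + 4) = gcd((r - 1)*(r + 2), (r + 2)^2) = r + 2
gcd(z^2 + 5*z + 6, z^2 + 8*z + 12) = z + 2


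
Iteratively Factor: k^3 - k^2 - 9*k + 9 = (k - 3)*(k^2 + 2*k - 3) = (k - 3)*(k - 1)*(k + 3)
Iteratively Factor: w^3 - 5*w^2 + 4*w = (w - 1)*(w^2 - 4*w) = (w - 4)*(w - 1)*(w)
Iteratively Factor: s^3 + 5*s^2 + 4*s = (s)*(s^2 + 5*s + 4) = s*(s + 1)*(s + 4)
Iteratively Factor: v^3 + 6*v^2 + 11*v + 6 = (v + 3)*(v^2 + 3*v + 2) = (v + 1)*(v + 3)*(v + 2)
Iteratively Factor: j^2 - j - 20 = (j - 5)*(j + 4)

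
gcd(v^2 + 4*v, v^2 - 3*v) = v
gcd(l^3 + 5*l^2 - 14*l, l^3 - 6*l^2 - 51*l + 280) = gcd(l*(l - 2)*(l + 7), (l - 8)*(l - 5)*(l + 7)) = l + 7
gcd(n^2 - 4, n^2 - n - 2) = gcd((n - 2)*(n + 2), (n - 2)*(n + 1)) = n - 2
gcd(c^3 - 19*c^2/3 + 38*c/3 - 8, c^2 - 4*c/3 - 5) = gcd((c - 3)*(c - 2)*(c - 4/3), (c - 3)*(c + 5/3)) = c - 3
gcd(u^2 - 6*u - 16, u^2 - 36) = 1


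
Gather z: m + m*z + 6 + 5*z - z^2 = m - z^2 + z*(m + 5) + 6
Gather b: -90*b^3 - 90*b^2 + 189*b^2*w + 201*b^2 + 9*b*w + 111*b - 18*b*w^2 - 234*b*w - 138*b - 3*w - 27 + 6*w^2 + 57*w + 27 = -90*b^3 + b^2*(189*w + 111) + b*(-18*w^2 - 225*w - 27) + 6*w^2 + 54*w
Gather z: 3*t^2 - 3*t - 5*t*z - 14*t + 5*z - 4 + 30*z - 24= 3*t^2 - 17*t + z*(35 - 5*t) - 28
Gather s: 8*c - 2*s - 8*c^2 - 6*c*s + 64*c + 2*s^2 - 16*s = -8*c^2 + 72*c + 2*s^2 + s*(-6*c - 18)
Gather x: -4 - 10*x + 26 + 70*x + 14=60*x + 36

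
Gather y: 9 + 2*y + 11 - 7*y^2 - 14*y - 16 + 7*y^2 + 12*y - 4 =0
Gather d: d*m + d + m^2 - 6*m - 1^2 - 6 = d*(m + 1) + m^2 - 6*m - 7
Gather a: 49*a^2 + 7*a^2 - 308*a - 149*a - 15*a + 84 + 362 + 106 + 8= 56*a^2 - 472*a + 560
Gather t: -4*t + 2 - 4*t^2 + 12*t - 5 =-4*t^2 + 8*t - 3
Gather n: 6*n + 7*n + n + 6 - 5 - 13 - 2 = 14*n - 14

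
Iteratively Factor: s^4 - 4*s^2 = (s)*(s^3 - 4*s) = s*(s - 2)*(s^2 + 2*s) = s*(s - 2)*(s + 2)*(s)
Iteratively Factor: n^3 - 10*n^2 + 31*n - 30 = (n - 5)*(n^2 - 5*n + 6) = (n - 5)*(n - 2)*(n - 3)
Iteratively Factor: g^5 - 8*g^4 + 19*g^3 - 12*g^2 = (g)*(g^4 - 8*g^3 + 19*g^2 - 12*g) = g^2*(g^3 - 8*g^2 + 19*g - 12) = g^2*(g - 3)*(g^2 - 5*g + 4) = g^2*(g - 4)*(g - 3)*(g - 1)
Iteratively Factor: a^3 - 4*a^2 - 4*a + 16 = (a - 4)*(a^2 - 4) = (a - 4)*(a - 2)*(a + 2)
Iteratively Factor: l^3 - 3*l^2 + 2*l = (l - 1)*(l^2 - 2*l) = (l - 2)*(l - 1)*(l)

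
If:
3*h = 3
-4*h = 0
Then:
No Solution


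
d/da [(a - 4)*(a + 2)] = 2*a - 2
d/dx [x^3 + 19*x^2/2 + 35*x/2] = 3*x^2 + 19*x + 35/2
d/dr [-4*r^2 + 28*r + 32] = 28 - 8*r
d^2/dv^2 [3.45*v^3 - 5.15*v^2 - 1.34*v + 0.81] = 20.7*v - 10.3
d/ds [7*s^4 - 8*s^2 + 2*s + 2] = 28*s^3 - 16*s + 2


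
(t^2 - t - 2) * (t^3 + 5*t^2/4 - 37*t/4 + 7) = t^5 + t^4/4 - 25*t^3/2 + 55*t^2/4 + 23*t/2 - 14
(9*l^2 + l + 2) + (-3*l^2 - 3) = 6*l^2 + l - 1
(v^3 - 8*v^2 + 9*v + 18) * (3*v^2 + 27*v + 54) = 3*v^5 + 3*v^4 - 135*v^3 - 135*v^2 + 972*v + 972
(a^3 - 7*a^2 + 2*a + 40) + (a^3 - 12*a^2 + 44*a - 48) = 2*a^3 - 19*a^2 + 46*a - 8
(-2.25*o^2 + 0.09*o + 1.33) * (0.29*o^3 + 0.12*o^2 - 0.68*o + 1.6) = -0.6525*o^5 - 0.2439*o^4 + 1.9265*o^3 - 3.5016*o^2 - 0.7604*o + 2.128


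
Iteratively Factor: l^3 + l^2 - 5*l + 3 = (l - 1)*(l^2 + 2*l - 3) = (l - 1)^2*(l + 3)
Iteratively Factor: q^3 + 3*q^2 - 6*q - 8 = (q + 1)*(q^2 + 2*q - 8) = (q + 1)*(q + 4)*(q - 2)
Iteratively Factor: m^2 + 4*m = (m + 4)*(m)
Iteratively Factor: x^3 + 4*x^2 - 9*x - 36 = (x + 3)*(x^2 + x - 12) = (x - 3)*(x + 3)*(x + 4)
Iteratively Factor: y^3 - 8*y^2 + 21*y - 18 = (y - 3)*(y^2 - 5*y + 6) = (y - 3)^2*(y - 2)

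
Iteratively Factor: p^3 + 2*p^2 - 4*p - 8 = (p + 2)*(p^2 - 4) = (p + 2)^2*(p - 2)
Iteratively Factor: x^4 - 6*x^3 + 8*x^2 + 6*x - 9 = (x + 1)*(x^3 - 7*x^2 + 15*x - 9) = (x - 1)*(x + 1)*(x^2 - 6*x + 9) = (x - 3)*(x - 1)*(x + 1)*(x - 3)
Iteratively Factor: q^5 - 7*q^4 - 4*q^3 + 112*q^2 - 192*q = (q + 4)*(q^4 - 11*q^3 + 40*q^2 - 48*q) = (q - 4)*(q + 4)*(q^3 - 7*q^2 + 12*q) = q*(q - 4)*(q + 4)*(q^2 - 7*q + 12) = q*(q - 4)^2*(q + 4)*(q - 3)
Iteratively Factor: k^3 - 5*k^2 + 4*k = (k)*(k^2 - 5*k + 4) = k*(k - 4)*(k - 1)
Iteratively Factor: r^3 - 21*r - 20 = (r + 4)*(r^2 - 4*r - 5) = (r - 5)*(r + 4)*(r + 1)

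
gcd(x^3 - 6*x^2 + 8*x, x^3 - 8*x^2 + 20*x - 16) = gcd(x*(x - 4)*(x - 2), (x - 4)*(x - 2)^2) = x^2 - 6*x + 8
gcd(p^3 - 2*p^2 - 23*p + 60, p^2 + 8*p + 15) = p + 5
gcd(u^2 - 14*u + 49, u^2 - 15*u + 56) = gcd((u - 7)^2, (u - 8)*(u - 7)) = u - 7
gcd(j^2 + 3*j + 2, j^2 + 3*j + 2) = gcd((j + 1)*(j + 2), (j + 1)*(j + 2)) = j^2 + 3*j + 2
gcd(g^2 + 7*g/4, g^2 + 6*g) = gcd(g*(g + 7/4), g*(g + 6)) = g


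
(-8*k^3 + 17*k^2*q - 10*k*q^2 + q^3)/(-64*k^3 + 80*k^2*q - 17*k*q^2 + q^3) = (-k + q)/(-8*k + q)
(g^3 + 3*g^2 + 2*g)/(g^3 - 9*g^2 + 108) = g*(g^2 + 3*g + 2)/(g^3 - 9*g^2 + 108)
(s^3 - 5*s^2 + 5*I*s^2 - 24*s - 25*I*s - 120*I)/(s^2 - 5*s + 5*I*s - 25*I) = (s^2 - 5*s - 24)/(s - 5)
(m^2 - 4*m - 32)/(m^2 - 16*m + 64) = (m + 4)/(m - 8)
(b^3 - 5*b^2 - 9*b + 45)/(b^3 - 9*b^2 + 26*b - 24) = (b^2 - 2*b - 15)/(b^2 - 6*b + 8)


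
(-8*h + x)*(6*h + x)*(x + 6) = -48*h^2*x - 288*h^2 - 2*h*x^2 - 12*h*x + x^3 + 6*x^2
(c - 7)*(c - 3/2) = c^2 - 17*c/2 + 21/2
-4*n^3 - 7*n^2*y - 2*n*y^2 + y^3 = (-4*n + y)*(n + y)^2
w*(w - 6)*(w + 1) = w^3 - 5*w^2 - 6*w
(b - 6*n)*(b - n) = b^2 - 7*b*n + 6*n^2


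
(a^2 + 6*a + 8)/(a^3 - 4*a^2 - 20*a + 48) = (a + 2)/(a^2 - 8*a + 12)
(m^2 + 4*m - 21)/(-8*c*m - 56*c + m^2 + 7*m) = (3 - m)/(8*c - m)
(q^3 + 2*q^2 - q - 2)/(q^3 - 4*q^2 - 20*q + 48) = (q^3 + 2*q^2 - q - 2)/(q^3 - 4*q^2 - 20*q + 48)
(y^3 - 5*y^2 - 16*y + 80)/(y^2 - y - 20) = y - 4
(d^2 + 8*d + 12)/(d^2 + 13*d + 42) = (d + 2)/(d + 7)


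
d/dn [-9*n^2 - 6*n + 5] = -18*n - 6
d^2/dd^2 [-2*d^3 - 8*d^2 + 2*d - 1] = -12*d - 16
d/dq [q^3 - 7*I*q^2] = q*(3*q - 14*I)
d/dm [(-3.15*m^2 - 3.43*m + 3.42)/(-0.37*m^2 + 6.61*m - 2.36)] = (-22.0906*m^2 + 17.3988*m - 14.5114)/(0.1369*m^4 - 4.8914*m^3 + 45.4385*m^2 - 31.1992*m + 5.5696)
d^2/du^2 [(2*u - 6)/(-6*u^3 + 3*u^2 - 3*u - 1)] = 12*(-3*(u - 3)*(6*u^2 - 2*u + 1)^2 + (6*u^2 - 2*u + (u - 3)*(6*u - 1) + 1)*(6*u^3 - 3*u^2 + 3*u + 1))/(6*u^3 - 3*u^2 + 3*u + 1)^3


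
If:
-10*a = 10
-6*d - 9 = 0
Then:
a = -1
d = -3/2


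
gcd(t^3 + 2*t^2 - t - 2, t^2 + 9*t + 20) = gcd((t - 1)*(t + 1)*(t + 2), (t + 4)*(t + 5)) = 1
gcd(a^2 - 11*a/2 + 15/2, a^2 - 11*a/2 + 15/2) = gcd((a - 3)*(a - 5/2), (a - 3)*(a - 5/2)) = a^2 - 11*a/2 + 15/2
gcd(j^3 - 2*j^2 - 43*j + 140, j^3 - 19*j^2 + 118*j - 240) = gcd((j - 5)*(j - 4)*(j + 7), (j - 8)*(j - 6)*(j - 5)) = j - 5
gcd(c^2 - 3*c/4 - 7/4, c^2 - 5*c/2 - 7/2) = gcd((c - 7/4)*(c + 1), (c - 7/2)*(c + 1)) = c + 1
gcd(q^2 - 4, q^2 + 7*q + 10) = q + 2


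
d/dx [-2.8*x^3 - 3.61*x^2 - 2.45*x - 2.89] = -8.4*x^2 - 7.22*x - 2.45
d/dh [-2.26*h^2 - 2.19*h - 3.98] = -4.52*h - 2.19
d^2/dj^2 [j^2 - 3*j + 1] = 2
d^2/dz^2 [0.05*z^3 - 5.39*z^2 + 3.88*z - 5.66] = 0.3*z - 10.78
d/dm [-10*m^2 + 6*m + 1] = 6 - 20*m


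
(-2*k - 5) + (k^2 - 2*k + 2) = k^2 - 4*k - 3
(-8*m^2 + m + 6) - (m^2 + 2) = -9*m^2 + m + 4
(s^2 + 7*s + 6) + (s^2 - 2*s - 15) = 2*s^2 + 5*s - 9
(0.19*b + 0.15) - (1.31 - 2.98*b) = 3.17*b - 1.16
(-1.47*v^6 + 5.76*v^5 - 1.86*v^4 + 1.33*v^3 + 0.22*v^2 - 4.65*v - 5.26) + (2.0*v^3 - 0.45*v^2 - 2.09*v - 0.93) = -1.47*v^6 + 5.76*v^5 - 1.86*v^4 + 3.33*v^3 - 0.23*v^2 - 6.74*v - 6.19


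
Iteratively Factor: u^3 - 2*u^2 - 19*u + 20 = (u + 4)*(u^2 - 6*u + 5) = (u - 5)*(u + 4)*(u - 1)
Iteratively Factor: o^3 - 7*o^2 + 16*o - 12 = (o - 2)*(o^2 - 5*o + 6) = (o - 2)^2*(o - 3)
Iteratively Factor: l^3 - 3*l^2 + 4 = (l - 2)*(l^2 - l - 2) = (l - 2)*(l + 1)*(l - 2)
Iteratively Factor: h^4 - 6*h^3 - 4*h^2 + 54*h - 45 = (h - 3)*(h^3 - 3*h^2 - 13*h + 15) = (h - 3)*(h + 3)*(h^2 - 6*h + 5) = (h - 3)*(h - 1)*(h + 3)*(h - 5)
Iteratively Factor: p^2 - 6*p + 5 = (p - 5)*(p - 1)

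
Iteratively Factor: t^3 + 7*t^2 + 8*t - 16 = (t - 1)*(t^2 + 8*t + 16) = (t - 1)*(t + 4)*(t + 4)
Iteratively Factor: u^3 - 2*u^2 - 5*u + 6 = (u + 2)*(u^2 - 4*u + 3) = (u - 1)*(u + 2)*(u - 3)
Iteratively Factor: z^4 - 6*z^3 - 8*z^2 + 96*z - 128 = (z + 4)*(z^3 - 10*z^2 + 32*z - 32) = (z - 4)*(z + 4)*(z^2 - 6*z + 8) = (z - 4)*(z - 2)*(z + 4)*(z - 4)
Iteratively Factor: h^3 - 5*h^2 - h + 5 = (h + 1)*(h^2 - 6*h + 5) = (h - 1)*(h + 1)*(h - 5)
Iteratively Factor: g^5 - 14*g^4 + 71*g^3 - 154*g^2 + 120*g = (g - 3)*(g^4 - 11*g^3 + 38*g^2 - 40*g) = g*(g - 3)*(g^3 - 11*g^2 + 38*g - 40) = g*(g - 5)*(g - 3)*(g^2 - 6*g + 8) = g*(g - 5)*(g - 3)*(g - 2)*(g - 4)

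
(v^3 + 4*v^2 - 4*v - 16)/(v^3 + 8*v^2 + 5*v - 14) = (v^2 + 2*v - 8)/(v^2 + 6*v - 7)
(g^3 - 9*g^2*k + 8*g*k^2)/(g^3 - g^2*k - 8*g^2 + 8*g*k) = (g - 8*k)/(g - 8)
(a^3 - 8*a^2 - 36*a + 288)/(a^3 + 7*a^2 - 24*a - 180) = (a^2 - 14*a + 48)/(a^2 + a - 30)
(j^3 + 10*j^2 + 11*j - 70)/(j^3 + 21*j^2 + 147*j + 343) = (j^2 + 3*j - 10)/(j^2 + 14*j + 49)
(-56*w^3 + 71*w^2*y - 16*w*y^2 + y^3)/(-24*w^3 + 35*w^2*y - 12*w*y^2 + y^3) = (-7*w + y)/(-3*w + y)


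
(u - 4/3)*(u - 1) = u^2 - 7*u/3 + 4/3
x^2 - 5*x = x*(x - 5)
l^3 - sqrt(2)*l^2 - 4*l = l*(l - 2*sqrt(2))*(l + sqrt(2))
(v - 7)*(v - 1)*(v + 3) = v^3 - 5*v^2 - 17*v + 21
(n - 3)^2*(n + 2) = n^3 - 4*n^2 - 3*n + 18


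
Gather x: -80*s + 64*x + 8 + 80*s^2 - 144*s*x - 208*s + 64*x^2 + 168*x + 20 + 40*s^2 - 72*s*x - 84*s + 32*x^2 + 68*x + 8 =120*s^2 - 372*s + 96*x^2 + x*(300 - 216*s) + 36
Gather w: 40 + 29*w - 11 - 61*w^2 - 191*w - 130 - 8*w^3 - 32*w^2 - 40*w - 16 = -8*w^3 - 93*w^2 - 202*w - 117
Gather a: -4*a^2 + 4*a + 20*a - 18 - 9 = -4*a^2 + 24*a - 27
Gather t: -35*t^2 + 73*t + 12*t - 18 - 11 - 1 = -35*t^2 + 85*t - 30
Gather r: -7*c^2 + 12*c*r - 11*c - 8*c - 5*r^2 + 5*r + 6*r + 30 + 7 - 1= -7*c^2 - 19*c - 5*r^2 + r*(12*c + 11) + 36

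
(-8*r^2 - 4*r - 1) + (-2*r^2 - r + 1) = -10*r^2 - 5*r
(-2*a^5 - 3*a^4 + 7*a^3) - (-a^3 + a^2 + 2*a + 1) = -2*a^5 - 3*a^4 + 8*a^3 - a^2 - 2*a - 1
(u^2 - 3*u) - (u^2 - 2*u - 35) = 35 - u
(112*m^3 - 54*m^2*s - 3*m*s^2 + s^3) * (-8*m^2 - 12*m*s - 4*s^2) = -896*m^5 - 912*m^4*s + 224*m^3*s^2 + 244*m^2*s^3 - 4*s^5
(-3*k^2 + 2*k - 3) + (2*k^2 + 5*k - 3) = -k^2 + 7*k - 6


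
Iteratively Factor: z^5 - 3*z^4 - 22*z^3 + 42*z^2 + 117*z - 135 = (z + 3)*(z^4 - 6*z^3 - 4*z^2 + 54*z - 45) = (z - 5)*(z + 3)*(z^3 - z^2 - 9*z + 9) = (z - 5)*(z + 3)^2*(z^2 - 4*z + 3) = (z - 5)*(z - 3)*(z + 3)^2*(z - 1)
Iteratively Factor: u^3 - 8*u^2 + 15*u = (u - 5)*(u^2 - 3*u) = (u - 5)*(u - 3)*(u)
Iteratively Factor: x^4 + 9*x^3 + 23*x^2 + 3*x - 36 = (x - 1)*(x^3 + 10*x^2 + 33*x + 36) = (x - 1)*(x + 3)*(x^2 + 7*x + 12) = (x - 1)*(x + 3)^2*(x + 4)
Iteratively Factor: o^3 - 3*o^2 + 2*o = (o)*(o^2 - 3*o + 2) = o*(o - 1)*(o - 2)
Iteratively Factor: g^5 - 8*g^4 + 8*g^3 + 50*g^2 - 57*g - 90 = (g + 2)*(g^4 - 10*g^3 + 28*g^2 - 6*g - 45) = (g - 3)*(g + 2)*(g^3 - 7*g^2 + 7*g + 15) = (g - 3)^2*(g + 2)*(g^2 - 4*g - 5) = (g - 3)^2*(g + 1)*(g + 2)*(g - 5)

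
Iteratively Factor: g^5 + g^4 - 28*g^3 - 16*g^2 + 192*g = (g - 3)*(g^4 + 4*g^3 - 16*g^2 - 64*g) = (g - 3)*(g + 4)*(g^3 - 16*g) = g*(g - 3)*(g + 4)*(g^2 - 16) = g*(g - 4)*(g - 3)*(g + 4)*(g + 4)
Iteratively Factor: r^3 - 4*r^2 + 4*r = (r)*(r^2 - 4*r + 4) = r*(r - 2)*(r - 2)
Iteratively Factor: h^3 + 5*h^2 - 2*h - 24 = (h + 3)*(h^2 + 2*h - 8) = (h - 2)*(h + 3)*(h + 4)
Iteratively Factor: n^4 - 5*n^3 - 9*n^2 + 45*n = (n - 5)*(n^3 - 9*n) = (n - 5)*(n - 3)*(n^2 + 3*n) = (n - 5)*(n - 3)*(n + 3)*(n)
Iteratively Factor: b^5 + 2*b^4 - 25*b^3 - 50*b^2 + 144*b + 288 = (b + 3)*(b^4 - b^3 - 22*b^2 + 16*b + 96) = (b - 3)*(b + 3)*(b^3 + 2*b^2 - 16*b - 32) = (b - 4)*(b - 3)*(b + 3)*(b^2 + 6*b + 8) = (b - 4)*(b - 3)*(b + 3)*(b + 4)*(b + 2)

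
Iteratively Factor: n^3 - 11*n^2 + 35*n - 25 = (n - 1)*(n^2 - 10*n + 25) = (n - 5)*(n - 1)*(n - 5)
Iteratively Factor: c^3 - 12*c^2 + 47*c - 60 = (c - 5)*(c^2 - 7*c + 12) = (c - 5)*(c - 4)*(c - 3)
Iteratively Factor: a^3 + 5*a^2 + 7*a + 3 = (a + 3)*(a^2 + 2*a + 1) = (a + 1)*(a + 3)*(a + 1)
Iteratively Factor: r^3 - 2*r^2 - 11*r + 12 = (r - 4)*(r^2 + 2*r - 3) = (r - 4)*(r - 1)*(r + 3)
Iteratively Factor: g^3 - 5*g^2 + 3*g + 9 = (g - 3)*(g^2 - 2*g - 3) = (g - 3)*(g + 1)*(g - 3)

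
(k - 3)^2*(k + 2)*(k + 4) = k^4 - 19*k^2 + 6*k + 72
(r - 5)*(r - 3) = r^2 - 8*r + 15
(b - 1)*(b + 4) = b^2 + 3*b - 4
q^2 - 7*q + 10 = (q - 5)*(q - 2)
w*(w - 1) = w^2 - w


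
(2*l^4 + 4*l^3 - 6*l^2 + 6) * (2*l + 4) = 4*l^5 + 16*l^4 + 4*l^3 - 24*l^2 + 12*l + 24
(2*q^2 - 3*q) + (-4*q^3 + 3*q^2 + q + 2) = -4*q^3 + 5*q^2 - 2*q + 2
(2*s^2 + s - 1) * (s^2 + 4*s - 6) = 2*s^4 + 9*s^3 - 9*s^2 - 10*s + 6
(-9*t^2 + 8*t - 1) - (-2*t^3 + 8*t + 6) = 2*t^3 - 9*t^2 - 7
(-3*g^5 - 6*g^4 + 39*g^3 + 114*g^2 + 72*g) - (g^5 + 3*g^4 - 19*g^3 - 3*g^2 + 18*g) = -4*g^5 - 9*g^4 + 58*g^3 + 117*g^2 + 54*g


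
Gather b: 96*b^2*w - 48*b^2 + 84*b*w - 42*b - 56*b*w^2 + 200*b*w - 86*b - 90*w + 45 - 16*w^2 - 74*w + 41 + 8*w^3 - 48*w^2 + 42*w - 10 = b^2*(96*w - 48) + b*(-56*w^2 + 284*w - 128) + 8*w^3 - 64*w^2 - 122*w + 76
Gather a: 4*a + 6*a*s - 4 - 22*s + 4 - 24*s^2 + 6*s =a*(6*s + 4) - 24*s^2 - 16*s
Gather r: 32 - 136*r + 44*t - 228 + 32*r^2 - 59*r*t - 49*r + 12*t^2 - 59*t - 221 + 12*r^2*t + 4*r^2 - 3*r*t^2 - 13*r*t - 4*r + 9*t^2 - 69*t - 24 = r^2*(12*t + 36) + r*(-3*t^2 - 72*t - 189) + 21*t^2 - 84*t - 441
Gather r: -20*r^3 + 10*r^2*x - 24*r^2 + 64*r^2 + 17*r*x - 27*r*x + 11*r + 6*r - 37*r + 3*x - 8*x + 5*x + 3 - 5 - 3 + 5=-20*r^3 + r^2*(10*x + 40) + r*(-10*x - 20)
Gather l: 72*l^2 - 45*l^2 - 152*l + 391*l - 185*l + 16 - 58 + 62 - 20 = 27*l^2 + 54*l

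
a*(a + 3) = a^2 + 3*a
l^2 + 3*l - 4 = (l - 1)*(l + 4)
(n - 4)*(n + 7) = n^2 + 3*n - 28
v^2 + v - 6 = (v - 2)*(v + 3)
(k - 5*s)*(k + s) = k^2 - 4*k*s - 5*s^2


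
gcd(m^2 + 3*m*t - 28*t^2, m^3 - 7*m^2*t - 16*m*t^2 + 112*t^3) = -m + 4*t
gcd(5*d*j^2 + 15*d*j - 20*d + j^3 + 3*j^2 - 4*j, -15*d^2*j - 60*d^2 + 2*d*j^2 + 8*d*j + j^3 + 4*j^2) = 5*d*j + 20*d + j^2 + 4*j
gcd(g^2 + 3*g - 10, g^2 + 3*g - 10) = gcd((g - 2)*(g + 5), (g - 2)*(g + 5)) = g^2 + 3*g - 10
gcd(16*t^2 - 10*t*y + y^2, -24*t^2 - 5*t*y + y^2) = -8*t + y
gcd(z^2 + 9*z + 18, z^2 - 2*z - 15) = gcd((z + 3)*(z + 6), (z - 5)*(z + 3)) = z + 3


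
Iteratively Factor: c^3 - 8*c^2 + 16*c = (c)*(c^2 - 8*c + 16) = c*(c - 4)*(c - 4)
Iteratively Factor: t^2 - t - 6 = (t + 2)*(t - 3)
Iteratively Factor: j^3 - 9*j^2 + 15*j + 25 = (j - 5)*(j^2 - 4*j - 5) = (j - 5)^2*(j + 1)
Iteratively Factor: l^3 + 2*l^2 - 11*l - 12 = (l - 3)*(l^2 + 5*l + 4) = (l - 3)*(l + 4)*(l + 1)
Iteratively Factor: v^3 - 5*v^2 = (v - 5)*(v^2) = v*(v - 5)*(v)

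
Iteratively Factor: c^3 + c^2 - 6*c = (c + 3)*(c^2 - 2*c) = (c - 2)*(c + 3)*(c)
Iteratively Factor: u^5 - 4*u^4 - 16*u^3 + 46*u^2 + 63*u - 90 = (u - 1)*(u^4 - 3*u^3 - 19*u^2 + 27*u + 90) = (u - 1)*(u + 3)*(u^3 - 6*u^2 - u + 30) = (u - 1)*(u + 2)*(u + 3)*(u^2 - 8*u + 15) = (u - 5)*(u - 1)*(u + 2)*(u + 3)*(u - 3)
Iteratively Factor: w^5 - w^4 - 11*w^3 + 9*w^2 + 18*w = (w - 2)*(w^4 + w^3 - 9*w^2 - 9*w) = (w - 2)*(w + 3)*(w^3 - 2*w^2 - 3*w) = (w - 3)*(w - 2)*(w + 3)*(w^2 + w) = (w - 3)*(w - 2)*(w + 1)*(w + 3)*(w)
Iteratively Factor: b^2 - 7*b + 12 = (b - 3)*(b - 4)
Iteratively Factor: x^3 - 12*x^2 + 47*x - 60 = (x - 4)*(x^2 - 8*x + 15) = (x - 4)*(x - 3)*(x - 5)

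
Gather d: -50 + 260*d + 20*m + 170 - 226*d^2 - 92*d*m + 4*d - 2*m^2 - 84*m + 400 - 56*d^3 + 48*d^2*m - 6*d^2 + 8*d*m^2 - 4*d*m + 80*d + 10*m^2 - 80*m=-56*d^3 + d^2*(48*m - 232) + d*(8*m^2 - 96*m + 344) + 8*m^2 - 144*m + 520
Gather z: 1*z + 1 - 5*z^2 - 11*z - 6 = -5*z^2 - 10*z - 5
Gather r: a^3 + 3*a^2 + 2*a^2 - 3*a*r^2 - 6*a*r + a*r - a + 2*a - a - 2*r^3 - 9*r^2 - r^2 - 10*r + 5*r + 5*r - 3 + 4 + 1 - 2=a^3 + 5*a^2 - 5*a*r - 2*r^3 + r^2*(-3*a - 10)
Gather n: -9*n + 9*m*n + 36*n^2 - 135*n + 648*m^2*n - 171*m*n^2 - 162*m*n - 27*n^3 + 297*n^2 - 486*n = -27*n^3 + n^2*(333 - 171*m) + n*(648*m^2 - 153*m - 630)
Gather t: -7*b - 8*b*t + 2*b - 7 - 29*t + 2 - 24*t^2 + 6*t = -5*b - 24*t^2 + t*(-8*b - 23) - 5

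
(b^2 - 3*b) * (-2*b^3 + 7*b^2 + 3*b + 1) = -2*b^5 + 13*b^4 - 18*b^3 - 8*b^2 - 3*b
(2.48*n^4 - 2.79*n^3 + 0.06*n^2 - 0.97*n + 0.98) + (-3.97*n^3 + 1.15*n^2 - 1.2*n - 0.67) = 2.48*n^4 - 6.76*n^3 + 1.21*n^2 - 2.17*n + 0.31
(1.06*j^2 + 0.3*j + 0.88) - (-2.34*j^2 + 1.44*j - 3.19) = 3.4*j^2 - 1.14*j + 4.07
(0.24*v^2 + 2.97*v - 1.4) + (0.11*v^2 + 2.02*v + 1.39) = 0.35*v^2 + 4.99*v - 0.01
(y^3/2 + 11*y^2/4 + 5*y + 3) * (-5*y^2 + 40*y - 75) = -5*y^5/2 + 25*y^4/4 + 95*y^3/2 - 85*y^2/4 - 255*y - 225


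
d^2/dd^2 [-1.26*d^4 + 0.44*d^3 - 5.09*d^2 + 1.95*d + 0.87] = -15.12*d^2 + 2.64*d - 10.18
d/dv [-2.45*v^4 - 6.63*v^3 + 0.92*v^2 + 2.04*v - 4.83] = -9.8*v^3 - 19.89*v^2 + 1.84*v + 2.04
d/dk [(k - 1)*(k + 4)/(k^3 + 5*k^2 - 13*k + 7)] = (-k^2 - 8*k - 31)/(k^4 + 12*k^3 + 22*k^2 - 84*k + 49)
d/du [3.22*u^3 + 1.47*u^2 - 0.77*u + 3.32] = 9.66*u^2 + 2.94*u - 0.77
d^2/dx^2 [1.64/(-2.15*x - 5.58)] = -15.1618/(2.15*x + 5.58)^3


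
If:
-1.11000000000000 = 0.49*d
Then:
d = -2.27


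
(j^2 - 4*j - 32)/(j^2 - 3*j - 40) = (j + 4)/(j + 5)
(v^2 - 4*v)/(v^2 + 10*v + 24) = v*(v - 4)/(v^2 + 10*v + 24)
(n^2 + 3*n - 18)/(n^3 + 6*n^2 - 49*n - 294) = (n - 3)/(n^2 - 49)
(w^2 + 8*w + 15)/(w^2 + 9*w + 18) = (w + 5)/(w + 6)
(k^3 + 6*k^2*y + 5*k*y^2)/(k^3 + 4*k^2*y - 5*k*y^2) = (-k - y)/(-k + y)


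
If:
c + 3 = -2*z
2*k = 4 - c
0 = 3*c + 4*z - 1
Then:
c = 7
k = -3/2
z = -5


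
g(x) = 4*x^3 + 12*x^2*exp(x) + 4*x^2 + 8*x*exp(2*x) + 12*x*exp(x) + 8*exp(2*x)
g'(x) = 12*x^2*exp(x) + 12*x^2 + 16*x*exp(2*x) + 36*x*exp(x) + 8*x + 24*exp(2*x) + 12*exp(x)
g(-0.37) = 0.82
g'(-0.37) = 7.53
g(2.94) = 14043.73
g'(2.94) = 29737.07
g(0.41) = 37.01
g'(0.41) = 118.05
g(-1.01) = -0.01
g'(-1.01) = 0.79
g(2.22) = 3037.09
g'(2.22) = 6513.57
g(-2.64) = -42.08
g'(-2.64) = 62.46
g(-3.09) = -76.33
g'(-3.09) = 90.50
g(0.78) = 108.44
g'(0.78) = 290.50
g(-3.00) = -68.45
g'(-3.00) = 84.54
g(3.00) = 15946.04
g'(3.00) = 33758.38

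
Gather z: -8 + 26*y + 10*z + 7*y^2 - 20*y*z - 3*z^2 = 7*y^2 + 26*y - 3*z^2 + z*(10 - 20*y) - 8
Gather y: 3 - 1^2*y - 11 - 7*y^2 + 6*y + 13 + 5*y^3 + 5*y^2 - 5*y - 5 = 5*y^3 - 2*y^2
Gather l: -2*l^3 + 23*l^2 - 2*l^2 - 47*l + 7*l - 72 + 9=-2*l^3 + 21*l^2 - 40*l - 63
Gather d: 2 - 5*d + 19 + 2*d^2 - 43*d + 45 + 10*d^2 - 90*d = 12*d^2 - 138*d + 66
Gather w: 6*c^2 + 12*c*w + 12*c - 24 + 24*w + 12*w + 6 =6*c^2 + 12*c + w*(12*c + 36) - 18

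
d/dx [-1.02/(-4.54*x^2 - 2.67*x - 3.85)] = (-9.2616*x - 2.7234)/(4.54*x^2 + 2.67*x + 3.85)^2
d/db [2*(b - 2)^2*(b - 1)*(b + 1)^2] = 2*b*(5*b^3 - 12*b^2 - 3*b + 14)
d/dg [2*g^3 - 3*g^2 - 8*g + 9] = 6*g^2 - 6*g - 8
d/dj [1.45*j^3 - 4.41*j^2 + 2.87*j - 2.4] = 4.35*j^2 - 8.82*j + 2.87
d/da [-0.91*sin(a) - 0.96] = -0.91*cos(a)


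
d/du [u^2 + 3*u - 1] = 2*u + 3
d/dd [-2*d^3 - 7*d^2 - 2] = 2*d*(-3*d - 7)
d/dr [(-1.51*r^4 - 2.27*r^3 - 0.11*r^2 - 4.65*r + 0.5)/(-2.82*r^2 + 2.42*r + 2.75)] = (8.5164*r^5 - 4.5612*r^4 - 27.5968*r^3 - 32.1067*r^2 + 2.215*r - 13.9975)/(7.9524*r^4 - 13.6488*r^3 - 9.6536*r^2 + 13.31*r + 7.5625)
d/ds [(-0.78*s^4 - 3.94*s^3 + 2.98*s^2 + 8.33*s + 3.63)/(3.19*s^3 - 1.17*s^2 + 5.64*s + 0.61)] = (-2.4882*s^6 + 1.8252*s^5 - 18.094*s^4 - 99.4918*s^3 - 15.396*s^2 + 12.1298*s - 15.3919)/(10.1761*s^6 - 7.4646*s^5 + 37.3521*s^4 - 9.3058*s^3 + 30.3822*s^2 + 6.8808*s + 0.3721)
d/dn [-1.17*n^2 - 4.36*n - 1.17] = -2.34*n - 4.36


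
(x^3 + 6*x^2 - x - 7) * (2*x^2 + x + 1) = 2*x^5 + 13*x^4 + 5*x^3 - 9*x^2 - 8*x - 7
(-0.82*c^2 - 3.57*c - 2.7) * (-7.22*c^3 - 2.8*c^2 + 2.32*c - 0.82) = 5.9204*c^5 + 28.0714*c^4 + 27.5876*c^3 - 0.0499999999999989*c^2 - 3.3366*c + 2.214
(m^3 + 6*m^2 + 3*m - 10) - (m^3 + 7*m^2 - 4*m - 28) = -m^2 + 7*m + 18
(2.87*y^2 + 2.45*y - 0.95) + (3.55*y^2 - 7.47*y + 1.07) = 6.42*y^2 - 5.02*y + 0.12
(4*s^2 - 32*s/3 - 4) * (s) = 4*s^3 - 32*s^2/3 - 4*s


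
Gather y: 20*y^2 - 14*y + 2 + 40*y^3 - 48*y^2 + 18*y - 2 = 40*y^3 - 28*y^2 + 4*y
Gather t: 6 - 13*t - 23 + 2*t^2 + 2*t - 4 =2*t^2 - 11*t - 21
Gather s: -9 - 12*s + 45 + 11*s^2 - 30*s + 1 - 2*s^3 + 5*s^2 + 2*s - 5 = -2*s^3 + 16*s^2 - 40*s + 32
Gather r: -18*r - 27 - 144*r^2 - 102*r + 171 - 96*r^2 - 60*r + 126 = -240*r^2 - 180*r + 270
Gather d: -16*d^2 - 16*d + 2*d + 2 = -16*d^2 - 14*d + 2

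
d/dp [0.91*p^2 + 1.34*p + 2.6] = 1.82*p + 1.34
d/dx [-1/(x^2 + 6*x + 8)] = 2*(x + 3)/(x^2 + 6*x + 8)^2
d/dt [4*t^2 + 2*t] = 8*t + 2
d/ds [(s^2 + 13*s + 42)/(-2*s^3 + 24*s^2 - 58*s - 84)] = (s^4 + 26*s^3 - 59*s^2 - 1092*s + 672)/(2*(s^6 - 24*s^5 + 202*s^4 - 612*s^3 - 167*s^2 + 2436*s + 1764))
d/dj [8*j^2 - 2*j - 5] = 16*j - 2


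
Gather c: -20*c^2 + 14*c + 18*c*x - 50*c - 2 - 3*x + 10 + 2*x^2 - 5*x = -20*c^2 + c*(18*x - 36) + 2*x^2 - 8*x + 8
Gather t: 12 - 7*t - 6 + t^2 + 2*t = t^2 - 5*t + 6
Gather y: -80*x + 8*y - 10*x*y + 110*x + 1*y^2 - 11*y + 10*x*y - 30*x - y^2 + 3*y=0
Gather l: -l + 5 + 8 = 13 - l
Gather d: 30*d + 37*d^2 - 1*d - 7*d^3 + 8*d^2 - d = -7*d^3 + 45*d^2 + 28*d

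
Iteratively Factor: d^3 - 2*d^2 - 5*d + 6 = (d - 1)*(d^2 - d - 6) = (d - 3)*(d - 1)*(d + 2)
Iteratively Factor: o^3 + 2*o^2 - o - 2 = (o - 1)*(o^2 + 3*o + 2) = (o - 1)*(o + 1)*(o + 2)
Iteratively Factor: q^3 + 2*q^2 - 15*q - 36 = (q + 3)*(q^2 - q - 12) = (q - 4)*(q + 3)*(q + 3)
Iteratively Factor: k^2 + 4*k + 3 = (k + 1)*(k + 3)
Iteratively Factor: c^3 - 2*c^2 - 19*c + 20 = (c + 4)*(c^2 - 6*c + 5) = (c - 5)*(c + 4)*(c - 1)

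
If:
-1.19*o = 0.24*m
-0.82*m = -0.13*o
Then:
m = 0.00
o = 0.00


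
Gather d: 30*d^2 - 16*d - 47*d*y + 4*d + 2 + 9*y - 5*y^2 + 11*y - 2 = 30*d^2 + d*(-47*y - 12) - 5*y^2 + 20*y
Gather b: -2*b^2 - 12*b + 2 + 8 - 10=-2*b^2 - 12*b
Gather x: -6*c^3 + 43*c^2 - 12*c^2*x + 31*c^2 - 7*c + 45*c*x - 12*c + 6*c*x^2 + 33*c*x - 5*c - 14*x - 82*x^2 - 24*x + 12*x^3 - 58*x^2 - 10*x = -6*c^3 + 74*c^2 - 24*c + 12*x^3 + x^2*(6*c - 140) + x*(-12*c^2 + 78*c - 48)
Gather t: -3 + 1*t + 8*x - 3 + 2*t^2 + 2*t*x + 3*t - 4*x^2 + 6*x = 2*t^2 + t*(2*x + 4) - 4*x^2 + 14*x - 6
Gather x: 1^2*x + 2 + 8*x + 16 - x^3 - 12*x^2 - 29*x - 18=-x^3 - 12*x^2 - 20*x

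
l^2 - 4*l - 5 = (l - 5)*(l + 1)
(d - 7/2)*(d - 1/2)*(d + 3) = d^3 - d^2 - 41*d/4 + 21/4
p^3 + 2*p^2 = p^2*(p + 2)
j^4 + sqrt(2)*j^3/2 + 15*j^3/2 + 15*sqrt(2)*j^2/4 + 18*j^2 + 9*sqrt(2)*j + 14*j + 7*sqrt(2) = (j + 2)^2*(j + 7/2)*(j + sqrt(2)/2)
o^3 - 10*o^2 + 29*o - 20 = (o - 5)*(o - 4)*(o - 1)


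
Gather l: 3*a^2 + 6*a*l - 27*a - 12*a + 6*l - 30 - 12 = 3*a^2 - 39*a + l*(6*a + 6) - 42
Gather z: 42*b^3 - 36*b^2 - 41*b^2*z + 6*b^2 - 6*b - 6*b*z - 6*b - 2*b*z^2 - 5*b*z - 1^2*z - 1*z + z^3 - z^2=42*b^3 - 30*b^2 - 12*b + z^3 + z^2*(-2*b - 1) + z*(-41*b^2 - 11*b - 2)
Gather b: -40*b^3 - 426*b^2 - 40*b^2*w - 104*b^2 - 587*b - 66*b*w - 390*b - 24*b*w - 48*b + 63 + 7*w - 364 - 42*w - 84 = -40*b^3 + b^2*(-40*w - 530) + b*(-90*w - 1025) - 35*w - 385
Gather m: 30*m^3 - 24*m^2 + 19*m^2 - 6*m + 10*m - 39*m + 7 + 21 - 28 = 30*m^3 - 5*m^2 - 35*m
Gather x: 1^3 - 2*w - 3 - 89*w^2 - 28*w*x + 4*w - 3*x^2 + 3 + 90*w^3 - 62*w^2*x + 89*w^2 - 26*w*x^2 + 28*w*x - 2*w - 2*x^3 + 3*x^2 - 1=90*w^3 - 62*w^2*x - 26*w*x^2 - 2*x^3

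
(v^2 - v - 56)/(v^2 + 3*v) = (v^2 - v - 56)/(v*(v + 3))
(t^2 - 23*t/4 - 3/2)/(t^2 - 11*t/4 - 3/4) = (t - 6)/(t - 3)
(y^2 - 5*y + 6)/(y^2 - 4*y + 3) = (y - 2)/(y - 1)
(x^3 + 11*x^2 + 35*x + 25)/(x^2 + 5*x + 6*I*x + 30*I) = (x^2 + 6*x + 5)/(x + 6*I)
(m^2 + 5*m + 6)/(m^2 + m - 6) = (m + 2)/(m - 2)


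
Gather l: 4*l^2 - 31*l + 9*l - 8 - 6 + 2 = 4*l^2 - 22*l - 12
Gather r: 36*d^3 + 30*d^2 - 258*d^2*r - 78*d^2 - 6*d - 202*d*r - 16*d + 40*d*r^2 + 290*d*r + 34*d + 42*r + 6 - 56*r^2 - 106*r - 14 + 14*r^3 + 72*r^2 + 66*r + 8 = 36*d^3 - 48*d^2 + 12*d + 14*r^3 + r^2*(40*d + 16) + r*(-258*d^2 + 88*d + 2)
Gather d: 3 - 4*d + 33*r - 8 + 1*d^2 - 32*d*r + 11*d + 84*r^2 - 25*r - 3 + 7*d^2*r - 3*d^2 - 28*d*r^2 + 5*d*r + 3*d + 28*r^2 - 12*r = d^2*(7*r - 2) + d*(-28*r^2 - 27*r + 10) + 112*r^2 - 4*r - 8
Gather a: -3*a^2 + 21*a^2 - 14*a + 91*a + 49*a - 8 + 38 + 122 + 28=18*a^2 + 126*a + 180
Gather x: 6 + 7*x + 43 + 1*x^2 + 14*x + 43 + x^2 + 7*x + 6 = 2*x^2 + 28*x + 98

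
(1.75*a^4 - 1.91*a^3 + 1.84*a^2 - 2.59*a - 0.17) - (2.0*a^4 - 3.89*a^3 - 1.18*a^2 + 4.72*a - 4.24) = -0.25*a^4 + 1.98*a^3 + 3.02*a^2 - 7.31*a + 4.07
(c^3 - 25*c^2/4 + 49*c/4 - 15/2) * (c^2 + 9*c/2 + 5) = c^5 - 7*c^4/4 - 87*c^3/8 + 131*c^2/8 + 55*c/2 - 75/2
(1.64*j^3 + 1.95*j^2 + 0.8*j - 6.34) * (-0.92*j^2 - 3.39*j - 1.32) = -1.5088*j^5 - 7.3536*j^4 - 9.5113*j^3 + 0.5468*j^2 + 20.4366*j + 8.3688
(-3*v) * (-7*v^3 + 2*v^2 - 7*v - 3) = 21*v^4 - 6*v^3 + 21*v^2 + 9*v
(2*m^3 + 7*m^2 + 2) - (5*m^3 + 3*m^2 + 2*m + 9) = -3*m^3 + 4*m^2 - 2*m - 7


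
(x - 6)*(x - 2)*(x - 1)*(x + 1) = x^4 - 8*x^3 + 11*x^2 + 8*x - 12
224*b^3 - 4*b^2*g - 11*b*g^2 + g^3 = (-8*b + g)*(-7*b + g)*(4*b + g)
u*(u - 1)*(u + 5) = u^3 + 4*u^2 - 5*u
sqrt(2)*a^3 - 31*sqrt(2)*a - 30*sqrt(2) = (a - 6)*(a + 5)*(sqrt(2)*a + sqrt(2))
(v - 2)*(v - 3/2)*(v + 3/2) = v^3 - 2*v^2 - 9*v/4 + 9/2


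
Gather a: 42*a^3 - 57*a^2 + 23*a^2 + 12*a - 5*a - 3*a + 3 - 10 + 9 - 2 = 42*a^3 - 34*a^2 + 4*a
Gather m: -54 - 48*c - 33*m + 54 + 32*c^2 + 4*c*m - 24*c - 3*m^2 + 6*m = 32*c^2 - 72*c - 3*m^2 + m*(4*c - 27)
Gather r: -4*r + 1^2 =1 - 4*r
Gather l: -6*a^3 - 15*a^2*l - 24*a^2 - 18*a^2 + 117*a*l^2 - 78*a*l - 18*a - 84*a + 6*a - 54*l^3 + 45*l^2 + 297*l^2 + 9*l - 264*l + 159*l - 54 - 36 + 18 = -6*a^3 - 42*a^2 - 96*a - 54*l^3 + l^2*(117*a + 342) + l*(-15*a^2 - 78*a - 96) - 72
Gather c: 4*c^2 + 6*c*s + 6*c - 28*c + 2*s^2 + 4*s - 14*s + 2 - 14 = 4*c^2 + c*(6*s - 22) + 2*s^2 - 10*s - 12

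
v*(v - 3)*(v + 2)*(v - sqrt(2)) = v^4 - sqrt(2)*v^3 - v^3 - 6*v^2 + sqrt(2)*v^2 + 6*sqrt(2)*v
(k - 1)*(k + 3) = k^2 + 2*k - 3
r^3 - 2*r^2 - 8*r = r*(r - 4)*(r + 2)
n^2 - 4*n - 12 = (n - 6)*(n + 2)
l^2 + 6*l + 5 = (l + 1)*(l + 5)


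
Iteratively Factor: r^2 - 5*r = (r)*(r - 5)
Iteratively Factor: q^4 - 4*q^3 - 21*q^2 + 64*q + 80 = (q - 5)*(q^3 + q^2 - 16*q - 16) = (q - 5)*(q - 4)*(q^2 + 5*q + 4) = (q - 5)*(q - 4)*(q + 4)*(q + 1)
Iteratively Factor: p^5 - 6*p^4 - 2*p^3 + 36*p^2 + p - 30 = (p + 1)*(p^4 - 7*p^3 + 5*p^2 + 31*p - 30) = (p + 1)*(p + 2)*(p^3 - 9*p^2 + 23*p - 15) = (p - 3)*(p + 1)*(p + 2)*(p^2 - 6*p + 5) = (p - 3)*(p - 1)*(p + 1)*(p + 2)*(p - 5)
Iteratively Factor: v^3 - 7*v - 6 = (v + 2)*(v^2 - 2*v - 3) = (v - 3)*(v + 2)*(v + 1)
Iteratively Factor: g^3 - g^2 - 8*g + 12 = (g - 2)*(g^2 + g - 6) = (g - 2)*(g + 3)*(g - 2)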